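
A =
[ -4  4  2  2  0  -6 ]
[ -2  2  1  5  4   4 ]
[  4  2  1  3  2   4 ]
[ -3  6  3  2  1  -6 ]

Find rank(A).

4

Row reduce to echelon form.
R2 ← R2 − (1/2)·R1: [0, 0, 0, 4, 4, 7]
R3 ← R3 + R1: [0, 6, 3, 5, 2, -2]
R4 ← R4 − (3/4)·R1: [0, 3, 3/2, 1/2, 1, -3/2]
Swap R2 ↔ R3
R4 ← R4 − (1/2)·R2: [0, 0, 0, -2, 0, -1/2]
R4 ← R4 + (1/2)·R3: [0, 0, 0, 0, 2, 3]
Echelon form has 4 nonzero rows, so rank(A) = 4.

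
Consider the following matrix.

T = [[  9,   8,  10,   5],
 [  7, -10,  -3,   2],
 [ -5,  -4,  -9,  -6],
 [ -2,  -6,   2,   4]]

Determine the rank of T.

4

Row reduce to echelon form.
R2 ← R2 − (7/9)·R1: [0, -146/9, -97/9, -17/9]
R3 ← R3 + (5/9)·R1: [0, 4/9, -31/9, -29/9]
R4 ← R4 + (2/9)·R1: [0, -38/9, 38/9, 46/9]
R3 ← R3 + (2/73)·R2: [0, 0, -273/73, -239/73]
R4 ← R4 − (19/73)·R2: [0, 0, 513/73, 409/73]
R4 ← R4 + (171/91)·R3: [0, 0, 0, -50/91]
Echelon form has 4 nonzero rows, so rank(T) = 4.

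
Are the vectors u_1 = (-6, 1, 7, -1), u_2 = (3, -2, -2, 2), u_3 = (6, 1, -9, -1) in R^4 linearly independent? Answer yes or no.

no

Form the matrix with these vectors as rows and row reduce.
R2 ← R2 + (1/2)·R1: [0, -3/2, 3/2, 3/2]
R3 ← R3 + R1: [0, 2, -2, -2]
R3 ← R3 + (4/3)·R2: [0, 0, 0, 0]
2 nonzero rows, so the 3 vectors span a space of dimension 2.
Since 2 < 3, the vectors are linearly dependent.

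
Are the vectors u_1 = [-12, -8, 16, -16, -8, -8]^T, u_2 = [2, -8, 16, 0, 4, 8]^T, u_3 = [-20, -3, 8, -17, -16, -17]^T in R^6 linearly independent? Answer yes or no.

Form the matrix with these vectors as rows and row reduce.
R2 ← R2 + (1/6)·R1: [0, -28/3, 56/3, -8/3, 8/3, 20/3]
R3 ← R3 − (5/3)·R1: [0, 31/3, -56/3, 29/3, -8/3, -11/3]
R3 ← R3 + (31/28)·R2: [0, 0, 2, 47/7, 2/7, 26/7]
3 nonzero rows, so the 3 vectors span a space of dimension 3.
Since 3 = 3, the vectors are linearly independent.

yes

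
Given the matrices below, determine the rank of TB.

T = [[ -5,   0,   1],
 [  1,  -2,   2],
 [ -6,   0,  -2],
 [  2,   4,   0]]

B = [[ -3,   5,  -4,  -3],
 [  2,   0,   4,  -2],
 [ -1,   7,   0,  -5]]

3

First compute TB:
[[ 14, -18,  20,  10],
 [ -9,  19, -12,  -9],
 [ 20, -44,  24,  28],
 [  2,  10,   8, -14]]
Now row reduce the product.
R2 ← R2 + (9/14)·R1: [0, 52/7, 6/7, -18/7]
R3 ← R3 − (10/7)·R1: [0, -128/7, -32/7, 96/7]
R4 ← R4 − (1/7)·R1: [0, 88/7, 36/7, -108/7]
R3 ← R3 + (32/13)·R2: [0, 0, -32/13, 96/13]
R4 ← R4 − (22/13)·R2: [0, 0, 48/13, -144/13]
R4 ← R4 + (3/2)·R3: [0, 0, 0, 0]
3 nonzero rows, so rank(TB) = 3.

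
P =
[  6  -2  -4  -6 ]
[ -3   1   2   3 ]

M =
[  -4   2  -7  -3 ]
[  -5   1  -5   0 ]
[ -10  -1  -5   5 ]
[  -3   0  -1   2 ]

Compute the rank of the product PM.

1

First compute PM:
[[ 44,  14,  -6, -50],
 [-22,  -7,   3,  25]]
Now row reduce the product.
R2 ← R2 + (1/2)·R1: [0, 0, 0, 0]
1 nonzero row, so rank(PM) = 1.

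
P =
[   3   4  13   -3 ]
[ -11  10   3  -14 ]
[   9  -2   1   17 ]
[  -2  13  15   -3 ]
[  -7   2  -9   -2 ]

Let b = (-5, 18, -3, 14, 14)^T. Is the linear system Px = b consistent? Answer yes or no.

Row reduce the augmented matrix [P | b].
R2 ← R2 + (11/3)·R1: [0, 74/3, 152/3, -25, -1/3]
R3 ← R3 − (3)·R1: [0, -14, -38, 26, 12]
R4 ← R4 + (2/3)·R1: [0, 47/3, 71/3, -5, 32/3]
R5 ← R5 + (7/3)·R1: [0, 34/3, 64/3, -9, 7/3]
R3 ← R3 + (21/37)·R2: [0, 0, -342/37, 437/37, 437/37]
R4 ← R4 − (47/74)·R2: [0, 0, -315/37, 805/74, 805/74]
R5 ← R5 − (17/37)·R2: [0, 0, -72/37, 92/37, 92/37]
R4 ← R4 − (35/38)·R3: [0, 0, 0, 0, 0]
R5 ← R5 − (4/19)·R3: [0, 0, 0, 0, 0]
The echelon form has 3 nonzero rows, and every pivot lies in the first 4 columns, so rank(P) = rank([P|b]) = 3.
The system is consistent.

yes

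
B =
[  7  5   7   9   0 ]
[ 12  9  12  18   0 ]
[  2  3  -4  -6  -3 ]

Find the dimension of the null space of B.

2

Row reduce to echelon form.
R2 ← R2 − (12/7)·R1: [0, 3/7, 0, 18/7, 0]
R3 ← R3 − (2/7)·R1: [0, 11/7, -6, -60/7, -3]
R3 ← R3 − (11/3)·R2: [0, 0, -6, -18, -3]
3 nonzero rows, so rank(B) = 3.
B has 5 columns; by rank–nullity, nullity = 5 − 3 = 2.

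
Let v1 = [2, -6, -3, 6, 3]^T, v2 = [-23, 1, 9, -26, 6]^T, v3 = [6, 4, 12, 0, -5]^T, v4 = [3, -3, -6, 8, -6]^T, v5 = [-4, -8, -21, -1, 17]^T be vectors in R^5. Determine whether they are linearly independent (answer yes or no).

Form the matrix with these vectors as rows and row reduce.
R2 ← R2 + (23/2)·R1: [0, -68, -51/2, 43, 81/2]
R3 ← R3 − (3)·R1: [0, 22, 21, -18, -14]
R4 ← R4 − (3/2)·R1: [0, 6, -3/2, -1, -21/2]
R5 ← R5 + (2)·R1: [0, -20, -27, 11, 23]
R3 ← R3 + (11/34)·R2: [0, 0, 51/4, -139/34, -61/68]
R4 ← R4 + (3/34)·R2: [0, 0, -15/4, 95/34, -471/68]
R5 ← R5 − (5/17)·R2: [0, 0, -39/2, -28/17, 377/34]
R4 ← R4 + (5/17)·R3: [0, 0, 0, 460/289, -2078/289]
R5 ← R5 + (26/17)·R3: [0, 0, 0, -2283/289, 2808/289]
R5 ← R5 + (2283/460)·R4: [0, 0, 0, 0, -5973/230]
5 nonzero rows, so the 5 vectors span a space of dimension 5.
Since 5 = 5, the vectors are linearly independent.

yes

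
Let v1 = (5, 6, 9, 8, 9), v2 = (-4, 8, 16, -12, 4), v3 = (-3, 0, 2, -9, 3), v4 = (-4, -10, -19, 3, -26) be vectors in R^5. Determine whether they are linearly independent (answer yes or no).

no

Form the matrix with these vectors as rows and row reduce.
R2 ← R2 + (4/5)·R1: [0, 64/5, 116/5, -28/5, 56/5]
R3 ← R3 + (3/5)·R1: [0, 18/5, 37/5, -21/5, 42/5]
R4 ← R4 + (4/5)·R1: [0, -26/5, -59/5, 47/5, -94/5]
R3 ← R3 − (9/32)·R2: [0, 0, 7/8, -21/8, 21/4]
R4 ← R4 + (13/32)·R2: [0, 0, -19/8, 57/8, -57/4]
R4 ← R4 + (19/7)·R3: [0, 0, 0, 0, 0]
3 nonzero rows, so the 4 vectors span a space of dimension 3.
Since 3 < 4, the vectors are linearly dependent.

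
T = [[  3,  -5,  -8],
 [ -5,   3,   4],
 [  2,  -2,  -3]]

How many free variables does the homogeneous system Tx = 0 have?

Row reduce to echelon form.
R2 ← R2 + (5/3)·R1: [0, -16/3, -28/3]
R3 ← R3 − (2/3)·R1: [0, 4/3, 7/3]
R3 ← R3 + (1/4)·R2: [0, 0, 0]
2 nonzero rows, so rank(T) = 2.
T has 3 columns; by rank–nullity, nullity = 3 − 2 = 1.

1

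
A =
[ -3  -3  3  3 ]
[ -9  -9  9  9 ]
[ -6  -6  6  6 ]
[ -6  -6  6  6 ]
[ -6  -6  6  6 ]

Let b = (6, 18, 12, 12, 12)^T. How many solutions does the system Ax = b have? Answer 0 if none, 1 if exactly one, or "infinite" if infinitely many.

Row reduce the augmented matrix [A | b].
R2 ← R2 − (3)·R1: [0, 0, 0, 0, 0]
R3 ← R3 − (2)·R1: [0, 0, 0, 0, 0]
R4 ← R4 − (2)·R1: [0, 0, 0, 0, 0]
R5 ← R5 − (2)·R1: [0, 0, 0, 0, 0]
The echelon form has 1 nonzero rows, and every pivot lies in the first 4 columns, so rank(A) = rank([A|b]) = 1.
The system is consistent.
rank = 1 < 4 unknowns, so there are infinitely many solutions.

infinite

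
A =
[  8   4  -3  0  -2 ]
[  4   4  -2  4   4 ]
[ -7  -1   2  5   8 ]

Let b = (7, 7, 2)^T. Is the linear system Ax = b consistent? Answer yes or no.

no

Row reduce the augmented matrix [A | b].
R2 ← R2 − (1/2)·R1: [0, 2, -1/2, 4, 5, 7/2]
R3 ← R3 + (7/8)·R1: [0, 5/2, -5/8, 5, 25/4, 65/8]
R3 ← R3 − (5/4)·R2: [0, 0, 0, 0, 0, 15/4]
The echelon form has 3 nonzero rows; the last pivot sits in the augmented column, so rank(A) = 2 but rank([A|b]) = 3.
Since the ranks differ, the system is inconsistent.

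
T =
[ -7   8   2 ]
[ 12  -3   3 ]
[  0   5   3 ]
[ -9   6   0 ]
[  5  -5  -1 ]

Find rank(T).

Row reduce to echelon form.
R2 ← R2 + (12/7)·R1: [0, 75/7, 45/7]
R4 ← R4 − (9/7)·R1: [0, -30/7, -18/7]
R5 ← R5 + (5/7)·R1: [0, 5/7, 3/7]
R3 ← R3 − (7/15)·R2: [0, 0, 0]
R4 ← R4 + (2/5)·R2: [0, 0, 0]
R5 ← R5 − (1/15)·R2: [0, 0, 0]
Echelon form has 2 nonzero rows, so rank(T) = 2.

2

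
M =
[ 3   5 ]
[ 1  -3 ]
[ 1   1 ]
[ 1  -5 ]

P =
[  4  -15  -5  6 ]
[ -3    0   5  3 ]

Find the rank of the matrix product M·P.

2

First compute MP:
[[ -3, -45,  10,  33],
 [ 13, -15, -20,  -3],
 [  1, -15,   0,   9],
 [ 19, -15, -30,  -9]]
Now row reduce the product.
R2 ← R2 + (13/3)·R1: [0, -210, 70/3, 140]
R3 ← R3 + (1/3)·R1: [0, -30, 10/3, 20]
R4 ← R4 + (19/3)·R1: [0, -300, 100/3, 200]
R3 ← R3 − (1/7)·R2: [0, 0, 0, 0]
R4 ← R4 − (10/7)·R2: [0, 0, 0, 0]
2 nonzero rows, so rank(MP) = 2.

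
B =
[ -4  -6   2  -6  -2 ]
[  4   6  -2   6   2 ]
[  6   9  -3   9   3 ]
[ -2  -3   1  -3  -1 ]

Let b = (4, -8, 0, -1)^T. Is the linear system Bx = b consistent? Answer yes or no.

no

Row reduce the augmented matrix [B | b].
R2 ← R2 + R1: [0, 0, 0, 0, 0, -4]
R3 ← R3 + (3/2)·R1: [0, 0, 0, 0, 0, 6]
R4 ← R4 − (1/2)·R1: [0, 0, 0, 0, 0, -3]
R3 ← R3 + (3/2)·R2: [0, 0, 0, 0, 0, 0]
R4 ← R4 − (3/4)·R2: [0, 0, 0, 0, 0, 0]
The echelon form has 2 nonzero rows; the last pivot sits in the augmented column, so rank(B) = 1 but rank([B|b]) = 2.
Since the ranks differ, the system is inconsistent.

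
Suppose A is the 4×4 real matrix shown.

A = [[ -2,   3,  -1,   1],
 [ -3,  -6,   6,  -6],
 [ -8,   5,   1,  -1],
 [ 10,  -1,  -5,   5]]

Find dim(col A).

Row reduce to echelon form.
R2 ← R2 − (3/2)·R1: [0, -21/2, 15/2, -15/2]
R3 ← R3 − (4)·R1: [0, -7, 5, -5]
R4 ← R4 + (5)·R1: [0, 14, -10, 10]
R3 ← R3 − (2/3)·R2: [0, 0, 0, 0]
R4 ← R4 + (4/3)·R2: [0, 0, 0, 0]
Echelon form has 2 nonzero rows, so rank(A) = 2.
The column space has dimension equal to the rank: 2.

2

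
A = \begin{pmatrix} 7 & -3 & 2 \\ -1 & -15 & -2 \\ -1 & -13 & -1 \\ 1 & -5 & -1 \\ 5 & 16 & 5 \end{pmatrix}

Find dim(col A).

3

Row reduce to echelon form.
R2 ← R2 + (1/7)·R1: [0, -108/7, -12/7]
R3 ← R3 + (1/7)·R1: [0, -94/7, -5/7]
R4 ← R4 − (1/7)·R1: [0, -32/7, -9/7]
R5 ← R5 − (5/7)·R1: [0, 127/7, 25/7]
R3 ← R3 − (47/54)·R2: [0, 0, 7/9]
R4 ← R4 − (8/27)·R2: [0, 0, -7/9]
R5 ← R5 + (127/108)·R2: [0, 0, 14/9]
R4 ← R4 + R3: [0, 0, 0]
R5 ← R5 − (2)·R3: [0, 0, 0]
Echelon form has 3 nonzero rows, so rank(A) = 3.
The column space has dimension equal to the rank: 3.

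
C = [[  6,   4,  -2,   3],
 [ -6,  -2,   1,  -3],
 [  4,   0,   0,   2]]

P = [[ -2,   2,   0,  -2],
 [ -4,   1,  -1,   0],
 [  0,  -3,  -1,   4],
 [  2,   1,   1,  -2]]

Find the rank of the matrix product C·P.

First compute CP:
[[-22,  25,   1, -26],
 [ 14, -20,  -2,  22],
 [ -4,  10,   2, -12]]
Now row reduce the product.
R2 ← R2 + (7/11)·R1: [0, -45/11, -15/11, 60/11]
R3 ← R3 − (2/11)·R1: [0, 60/11, 20/11, -80/11]
R3 ← R3 + (4/3)·R2: [0, 0, 0, 0]
2 nonzero rows, so rank(CP) = 2.

2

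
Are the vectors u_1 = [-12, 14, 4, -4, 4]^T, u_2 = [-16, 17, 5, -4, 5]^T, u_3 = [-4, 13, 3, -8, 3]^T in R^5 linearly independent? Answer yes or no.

Form the matrix with these vectors as rows and row reduce.
R2 ← R2 − (4/3)·R1: [0, -5/3, -1/3, 4/3, -1/3]
R3 ← R3 − (1/3)·R1: [0, 25/3, 5/3, -20/3, 5/3]
R3 ← R3 + (5)·R2: [0, 0, 0, 0, 0]
2 nonzero rows, so the 3 vectors span a space of dimension 2.
Since 2 < 3, the vectors are linearly dependent.

no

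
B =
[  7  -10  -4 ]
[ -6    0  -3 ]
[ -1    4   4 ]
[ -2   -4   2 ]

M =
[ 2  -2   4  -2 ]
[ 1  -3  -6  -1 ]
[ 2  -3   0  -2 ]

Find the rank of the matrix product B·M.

2

First compute BM:
[[ -4,  28,  88,   4],
 [-18,  21, -24,  18],
 [ 10, -22, -28, -10],
 [ -4,  10,  16,   4]]
Now row reduce the product.
R2 ← R2 − (9/2)·R1: [0, -105, -420, 0]
R3 ← R3 + (5/2)·R1: [0, 48, 192, 0]
R4 ← R4 − R1: [0, -18, -72, 0]
R3 ← R3 + (16/35)·R2: [0, 0, 0, 0]
R4 ← R4 − (6/35)·R2: [0, 0, 0, 0]
2 nonzero rows, so rank(BM) = 2.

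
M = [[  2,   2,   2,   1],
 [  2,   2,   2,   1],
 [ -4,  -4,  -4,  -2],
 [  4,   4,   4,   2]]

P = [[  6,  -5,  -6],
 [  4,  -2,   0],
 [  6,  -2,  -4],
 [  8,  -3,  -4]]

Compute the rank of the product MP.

First compute MP:
[[ 40, -21, -24],
 [ 40, -21, -24],
 [-80,  42,  48],
 [ 80, -42, -48]]
Now row reduce the product.
R2 ← R2 − R1: [0, 0, 0]
R3 ← R3 + (2)·R1: [0, 0, 0]
R4 ← R4 − (2)·R1: [0, 0, 0]
1 nonzero row, so rank(MP) = 1.

1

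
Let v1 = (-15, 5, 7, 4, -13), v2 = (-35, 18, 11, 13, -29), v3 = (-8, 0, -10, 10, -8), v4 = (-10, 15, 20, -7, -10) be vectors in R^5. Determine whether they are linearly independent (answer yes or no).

Form the matrix with these vectors as rows and row reduce.
R2 ← R2 − (7/3)·R1: [0, 19/3, -16/3, 11/3, 4/3]
R3 ← R3 − (8/15)·R1: [0, -8/3, -206/15, 118/15, -16/15]
R4 ← R4 − (2/3)·R1: [0, 35/3, 46/3, -29/3, -4/3]
R3 ← R3 + (8/19)·R2: [0, 0, -1518/95, 894/95, -48/95]
R4 ← R4 − (35/19)·R2: [0, 0, 478/19, -312/19, -72/19]
R4 ← R4 + (1195/759)·R3: [0, 0, 0, -406/253, -1160/253]
4 nonzero rows, so the 4 vectors span a space of dimension 4.
Since 4 = 4, the vectors are linearly independent.

yes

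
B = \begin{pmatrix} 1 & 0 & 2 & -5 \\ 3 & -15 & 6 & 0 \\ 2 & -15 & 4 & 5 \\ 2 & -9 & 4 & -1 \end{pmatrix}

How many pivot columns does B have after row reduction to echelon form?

2

Row reduce to echelon form.
R2 ← R2 − (3)·R1: [0, -15, 0, 15]
R3 ← R3 − (2)·R1: [0, -15, 0, 15]
R4 ← R4 − (2)·R1: [0, -9, 0, 9]
R3 ← R3 − R2: [0, 0, 0, 0]
R4 ← R4 − (3/5)·R2: [0, 0, 0, 0]
Echelon form has 2 nonzero rows, so rank(B) = 2.
Each nonzero row contributes one pivot column: 2 pivot columns.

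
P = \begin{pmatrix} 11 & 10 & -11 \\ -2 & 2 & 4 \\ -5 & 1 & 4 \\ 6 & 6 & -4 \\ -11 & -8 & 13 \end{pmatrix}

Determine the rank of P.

3

Row reduce to echelon form.
R2 ← R2 + (2/11)·R1: [0, 42/11, 2]
R3 ← R3 + (5/11)·R1: [0, 61/11, -1]
R4 ← R4 − (6/11)·R1: [0, 6/11, 2]
R5 ← R5 + R1: [0, 2, 2]
R3 ← R3 − (61/42)·R2: [0, 0, -82/21]
R4 ← R4 − (1/7)·R2: [0, 0, 12/7]
R5 ← R5 − (11/21)·R2: [0, 0, 20/21]
R4 ← R4 + (18/41)·R3: [0, 0, 0]
R5 ← R5 + (10/41)·R3: [0, 0, 0]
Echelon form has 3 nonzero rows, so rank(P) = 3.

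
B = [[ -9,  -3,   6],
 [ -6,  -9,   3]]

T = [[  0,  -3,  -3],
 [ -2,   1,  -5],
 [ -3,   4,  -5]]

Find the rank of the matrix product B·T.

2

First compute BT:
[[-12,  48,  12],
 [  9,  21,  48]]
Now row reduce the product.
R2 ← R2 + (3/4)·R1: [0, 57, 57]
2 nonzero rows, so rank(BT) = 2.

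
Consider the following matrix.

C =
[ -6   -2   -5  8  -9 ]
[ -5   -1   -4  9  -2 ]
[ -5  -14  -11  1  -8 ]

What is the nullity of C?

Row reduce to echelon form.
R2 ← R2 − (5/6)·R1: [0, 2/3, 1/6, 7/3, 11/2]
R3 ← R3 − (5/6)·R1: [0, -37/3, -41/6, -17/3, -1/2]
R3 ← R3 + (37/2)·R2: [0, 0, -15/4, 75/2, 405/4]
3 nonzero rows, so rank(C) = 3.
C has 5 columns; by rank–nullity, nullity = 5 − 3 = 2.

2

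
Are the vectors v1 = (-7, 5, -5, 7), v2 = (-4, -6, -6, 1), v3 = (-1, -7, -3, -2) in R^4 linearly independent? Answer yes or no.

Form the matrix with these vectors as rows and row reduce.
R2 ← R2 − (4/7)·R1: [0, -62/7, -22/7, -3]
R3 ← R3 − (1/7)·R1: [0, -54/7, -16/7, -3]
R3 ← R3 − (27/31)·R2: [0, 0, 14/31, -12/31]
3 nonzero rows, so the 3 vectors span a space of dimension 3.
Since 3 = 3, the vectors are linearly independent.

yes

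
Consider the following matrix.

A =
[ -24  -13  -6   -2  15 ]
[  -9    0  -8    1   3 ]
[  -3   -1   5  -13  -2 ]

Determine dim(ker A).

Row reduce to echelon form.
R2 ← R2 − (3/8)·R1: [0, 39/8, -23/4, 7/4, -21/8]
R3 ← R3 − (1/8)·R1: [0, 5/8, 23/4, -51/4, -31/8]
R3 ← R3 − (5/39)·R2: [0, 0, 253/39, -506/39, -46/13]
3 nonzero rows, so rank(A) = 3.
A has 5 columns; by rank–nullity, nullity = 5 − 3 = 2.

2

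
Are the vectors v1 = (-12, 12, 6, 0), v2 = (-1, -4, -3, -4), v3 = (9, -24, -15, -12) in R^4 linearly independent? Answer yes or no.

Form the matrix with these vectors as rows and row reduce.
R2 ← R2 − (1/12)·R1: [0, -5, -7/2, -4]
R3 ← R3 + (3/4)·R1: [0, -15, -21/2, -12]
R3 ← R3 − (3)·R2: [0, 0, 0, 0]
2 nonzero rows, so the 3 vectors span a space of dimension 2.
Since 2 < 3, the vectors are linearly dependent.

no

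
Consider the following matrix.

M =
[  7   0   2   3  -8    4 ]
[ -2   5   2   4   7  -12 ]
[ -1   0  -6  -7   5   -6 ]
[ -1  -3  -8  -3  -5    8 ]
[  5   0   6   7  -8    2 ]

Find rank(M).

5

Row reduce to echelon form.
R2 ← R2 + (2/7)·R1: [0, 5, 18/7, 34/7, 33/7, -76/7]
R3 ← R3 + (1/7)·R1: [0, 0, -40/7, -46/7, 27/7, -38/7]
R4 ← R4 + (1/7)·R1: [0, -3, -54/7, -18/7, -43/7, 60/7]
R5 ← R5 − (5/7)·R1: [0, 0, 32/7, 34/7, -16/7, -6/7]
R4 ← R4 + (3/5)·R2: [0, 0, -216/35, 12/35, -116/35, 72/35]
R4 ← R4 − (27/25)·R3: [0, 0, 0, 186/25, -187/25, 198/25]
R5 ← R5 + (4/5)·R3: [0, 0, 0, -2/5, 4/5, -26/5]
R5 ← R5 + (5/93)·R4: [0, 0, 0, 0, 37/93, -148/31]
Echelon form has 5 nonzero rows, so rank(M) = 5.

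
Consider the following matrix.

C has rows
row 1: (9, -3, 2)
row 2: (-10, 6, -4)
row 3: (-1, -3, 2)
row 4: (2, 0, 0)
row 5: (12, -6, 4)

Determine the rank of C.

2

Row reduce to echelon form.
R2 ← R2 + (10/9)·R1: [0, 8/3, -16/9]
R3 ← R3 + (1/9)·R1: [0, -10/3, 20/9]
R4 ← R4 − (2/9)·R1: [0, 2/3, -4/9]
R5 ← R5 − (4/3)·R1: [0, -2, 4/3]
R3 ← R3 + (5/4)·R2: [0, 0, 0]
R4 ← R4 − (1/4)·R2: [0, 0, 0]
R5 ← R5 + (3/4)·R2: [0, 0, 0]
Echelon form has 2 nonzero rows, so rank(C) = 2.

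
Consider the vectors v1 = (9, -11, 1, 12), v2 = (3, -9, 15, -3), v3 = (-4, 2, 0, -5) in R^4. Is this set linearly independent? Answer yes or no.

yes

Form the matrix with these vectors as rows and row reduce.
R2 ← R2 − (1/3)·R1: [0, -16/3, 44/3, -7]
R3 ← R3 + (4/9)·R1: [0, -26/9, 4/9, 1/3]
R3 ← R3 − (13/24)·R2: [0, 0, -15/2, 33/8]
3 nonzero rows, so the 3 vectors span a space of dimension 3.
Since 3 = 3, the vectors are linearly independent.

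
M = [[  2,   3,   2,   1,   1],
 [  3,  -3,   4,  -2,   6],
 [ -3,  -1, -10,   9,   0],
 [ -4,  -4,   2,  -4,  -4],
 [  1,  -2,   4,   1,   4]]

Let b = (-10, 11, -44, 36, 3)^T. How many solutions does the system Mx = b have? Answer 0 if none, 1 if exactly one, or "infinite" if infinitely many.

Row reduce the augmented matrix [M | b].
R2 ← R2 − (3/2)·R1: [0, -15/2, 1, -7/2, 9/2, 26]
R3 ← R3 + (3/2)·R1: [0, 7/2, -7, 21/2, 3/2, -59]
R4 ← R4 + (2)·R1: [0, 2, 6, -2, -2, 16]
R5 ← R5 − (1/2)·R1: [0, -7/2, 3, 1/2, 7/2, 8]
R3 ← R3 + (7/15)·R2: [0, 0, -98/15, 133/15, 18/5, -703/15]
R4 ← R4 + (4/15)·R2: [0, 0, 94/15, -44/15, -4/5, 344/15]
R5 ← R5 − (7/15)·R2: [0, 0, 38/15, 32/15, 7/5, -62/15]
R4 ← R4 + (47/49)·R3: [0, 0, 0, 39/7, 130/49, -1079/49]
R5 ← R5 + (19/49)·R3: [0, 0, 0, 39/7, 137/49, -1093/49]
R5 ← R5 − R4: [0, 0, 0, 0, 1/7, -2/7]
The echelon form has 5 nonzero rows, and every pivot lies in the first 5 columns, so rank(M) = rank([M|b]) = 5.
The system is consistent.
rank = 5 = number of unknowns, so the solution is unique.

1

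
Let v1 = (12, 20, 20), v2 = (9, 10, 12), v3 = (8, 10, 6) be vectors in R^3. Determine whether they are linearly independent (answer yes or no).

Form the matrix with these vectors as rows and row reduce.
R2 ← R2 − (3/4)·R1: [0, -5, -3]
R3 ← R3 − (2/3)·R1: [0, -10/3, -22/3]
R3 ← R3 − (2/3)·R2: [0, 0, -16/3]
3 nonzero rows, so the 3 vectors span a space of dimension 3.
Since 3 = 3, the vectors are linearly independent.

yes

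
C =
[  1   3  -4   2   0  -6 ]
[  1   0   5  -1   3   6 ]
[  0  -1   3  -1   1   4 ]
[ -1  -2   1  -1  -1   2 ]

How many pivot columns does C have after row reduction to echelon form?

2

Row reduce to echelon form.
R2 ← R2 − R1: [0, -3, 9, -3, 3, 12]
R4 ← R4 + R1: [0, 1, -3, 1, -1, -4]
R3 ← R3 − (1/3)·R2: [0, 0, 0, 0, 0, 0]
R4 ← R4 + (1/3)·R2: [0, 0, 0, 0, 0, 0]
Echelon form has 2 nonzero rows, so rank(C) = 2.
Each nonzero row contributes one pivot column: 2 pivot columns.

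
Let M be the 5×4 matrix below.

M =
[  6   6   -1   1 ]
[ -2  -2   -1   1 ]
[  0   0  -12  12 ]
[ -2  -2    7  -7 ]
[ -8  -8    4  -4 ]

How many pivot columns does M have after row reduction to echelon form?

2

Row reduce to echelon form.
R2 ← R2 + (1/3)·R1: [0, 0, -4/3, 4/3]
R4 ← R4 + (1/3)·R1: [0, 0, 20/3, -20/3]
R5 ← R5 + (4/3)·R1: [0, 0, 8/3, -8/3]
R3 ← R3 − (9)·R2: [0, 0, 0, 0]
R4 ← R4 + (5)·R2: [0, 0, 0, 0]
R5 ← R5 + (2)·R2: [0, 0, 0, 0]
Echelon form has 2 nonzero rows, so rank(M) = 2.
Each nonzero row contributes one pivot column: 2 pivot columns.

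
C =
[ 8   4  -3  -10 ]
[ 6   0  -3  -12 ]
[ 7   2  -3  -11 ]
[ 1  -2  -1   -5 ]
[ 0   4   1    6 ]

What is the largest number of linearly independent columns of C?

2

Row reduce to echelon form.
R2 ← R2 − (3/4)·R1: [0, -3, -3/4, -9/2]
R3 ← R3 − (7/8)·R1: [0, -3/2, -3/8, -9/4]
R4 ← R4 − (1/8)·R1: [0, -5/2, -5/8, -15/4]
R3 ← R3 − (1/2)·R2: [0, 0, 0, 0]
R4 ← R4 − (5/6)·R2: [0, 0, 0, 0]
R5 ← R5 + (4/3)·R2: [0, 0, 0, 0]
Echelon form has 2 nonzero rows, so rank(C) = 2.
The rank gives the maximum number of linearly independent columns: 2.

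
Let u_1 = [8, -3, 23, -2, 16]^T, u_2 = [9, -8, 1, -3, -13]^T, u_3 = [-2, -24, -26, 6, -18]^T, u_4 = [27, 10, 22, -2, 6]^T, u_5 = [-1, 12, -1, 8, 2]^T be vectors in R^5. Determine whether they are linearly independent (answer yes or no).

Form the matrix with these vectors as rows and row reduce.
R2 ← R2 − (9/8)·R1: [0, -37/8, -199/8, -3/4, -31]
R3 ← R3 + (1/4)·R1: [0, -99/4, -81/4, 11/2, -14]
R4 ← R4 − (27/8)·R1: [0, 161/8, -445/8, 19/4, -48]
R5 ← R5 + (1/8)·R1: [0, 93/8, 15/8, 31/4, 4]
R3 ← R3 − (198/37)·R2: [0, 0, 4176/37, 352/37, 5620/37]
R4 ← R4 + (161/37)·R2: [0, 0, -6063/37, 55/37, -6767/37]
R5 ← R5 + (93/37)·R2: [0, 0, -2244/37, 217/37, -2735/37]
R4 ← R4 + (2021/1392)·R3: [0, 0, 0, 1331/87, 13097/348]
R5 ← R5 + (187/348)·R3: [0, 0, 0, 955/87, 670/87]
R5 ← R5 − (955/1331)·R4: [0, 0, 0, 0, -102765/5324]
5 nonzero rows, so the 5 vectors span a space of dimension 5.
Since 5 = 5, the vectors are linearly independent.

yes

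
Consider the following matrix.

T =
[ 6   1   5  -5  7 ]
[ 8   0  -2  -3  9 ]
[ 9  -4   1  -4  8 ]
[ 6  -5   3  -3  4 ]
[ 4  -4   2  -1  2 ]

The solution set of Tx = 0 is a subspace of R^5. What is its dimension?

1

Row reduce to echelon form.
R2 ← R2 − (4/3)·R1: [0, -4/3, -26/3, 11/3, -1/3]
R3 ← R3 − (3/2)·R1: [0, -11/2, -13/2, 7/2, -5/2]
R4 ← R4 − R1: [0, -6, -2, 2, -3]
R5 ← R5 − (2/3)·R1: [0, -14/3, -4/3, 7/3, -8/3]
R3 ← R3 − (33/8)·R2: [0, 0, 117/4, -93/8, -9/8]
R4 ← R4 − (9/2)·R2: [0, 0, 37, -29/2, -3/2]
R5 ← R5 − (7/2)·R2: [0, 0, 29, -21/2, -3/2]
R4 ← R4 − (148/117)·R3: [0, 0, 0, 8/39, -1/13]
R5 ← R5 − (116/117)·R3: [0, 0, 0, 40/39, -5/13]
R5 ← R5 − (5)·R4: [0, 0, 0, 0, 0]
4 nonzero rows, so rank(T) = 4.
T has 5 columns; by rank–nullity, nullity = 5 − 4 = 1.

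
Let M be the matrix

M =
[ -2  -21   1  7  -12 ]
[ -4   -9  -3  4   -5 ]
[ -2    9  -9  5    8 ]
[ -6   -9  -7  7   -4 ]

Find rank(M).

3

Row reduce to echelon form.
R2 ← R2 − (2)·R1: [0, 33, -5, -10, 19]
R3 ← R3 − R1: [0, 30, -10, -2, 20]
R4 ← R4 − (3)·R1: [0, 54, -10, -14, 32]
R3 ← R3 − (10/11)·R2: [0, 0, -60/11, 78/11, 30/11]
R4 ← R4 − (18/11)·R2: [0, 0, -20/11, 26/11, 10/11]
R4 ← R4 − (1/3)·R3: [0, 0, 0, 0, 0]
Echelon form has 3 nonzero rows, so rank(M) = 3.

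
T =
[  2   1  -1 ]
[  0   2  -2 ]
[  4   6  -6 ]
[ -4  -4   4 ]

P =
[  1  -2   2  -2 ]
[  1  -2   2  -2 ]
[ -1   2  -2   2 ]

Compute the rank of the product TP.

1

First compute TP:
[[  4,  -8,   8,  -8],
 [  4,  -8,   8,  -8],
 [ 16, -32,  32, -32],
 [-12,  24, -24,  24]]
Now row reduce the product.
R2 ← R2 − R1: [0, 0, 0, 0]
R3 ← R3 − (4)·R1: [0, 0, 0, 0]
R4 ← R4 + (3)·R1: [0, 0, 0, 0]
1 nonzero row, so rank(TP) = 1.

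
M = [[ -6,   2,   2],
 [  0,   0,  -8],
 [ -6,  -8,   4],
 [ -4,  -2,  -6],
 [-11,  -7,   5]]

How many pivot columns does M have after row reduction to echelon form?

3

Row reduce to echelon form.
R3 ← R3 − R1: [0, -10, 2]
R4 ← R4 − (2/3)·R1: [0, -10/3, -22/3]
R5 ← R5 − (11/6)·R1: [0, -32/3, 4/3]
Swap R2 ↔ R3
R4 ← R4 − (1/3)·R2: [0, 0, -8]
R5 ← R5 − (16/15)·R2: [0, 0, -4/5]
R4 ← R4 − R3: [0, 0, 0]
R5 ← R5 − (1/10)·R3: [0, 0, 0]
Echelon form has 3 nonzero rows, so rank(M) = 3.
Each nonzero row contributes one pivot column: 3 pivot columns.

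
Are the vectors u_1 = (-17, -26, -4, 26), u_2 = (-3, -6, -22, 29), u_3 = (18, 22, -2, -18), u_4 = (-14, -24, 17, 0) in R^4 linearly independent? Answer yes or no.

Form the matrix with these vectors as rows and row reduce.
R2 ← R2 − (3/17)·R1: [0, -24/17, -362/17, 415/17]
R3 ← R3 + (18/17)·R1: [0, -94/17, -106/17, 162/17]
R4 ← R4 − (14/17)·R1: [0, -44/17, 345/17, -364/17]
R3 ← R3 − (47/12)·R2: [0, 0, 463/6, -1033/12]
R4 ← R4 − (11/6)·R2: [0, 0, 178/3, -397/6]
R4 ← R4 − (356/463)·R3: [0, 0, 0, 21/926]
4 nonzero rows, so the 4 vectors span a space of dimension 4.
Since 4 = 4, the vectors are linearly independent.

yes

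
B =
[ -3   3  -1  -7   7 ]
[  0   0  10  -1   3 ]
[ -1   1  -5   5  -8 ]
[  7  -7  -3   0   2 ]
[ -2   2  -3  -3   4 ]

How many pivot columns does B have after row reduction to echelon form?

Row reduce to echelon form.
R3 ← R3 − (1/3)·R1: [0, 0, -14/3, 22/3, -31/3]
R4 ← R4 + (7/3)·R1: [0, 0, -16/3, -49/3, 55/3]
R5 ← R5 − (2/3)·R1: [0, 0, -7/3, 5/3, -2/3]
R3 ← R3 + (7/15)·R2: [0, 0, 0, 103/15, -134/15]
R4 ← R4 + (8/15)·R2: [0, 0, 0, -253/15, 299/15]
R5 ← R5 + (7/30)·R2: [0, 0, 0, 43/30, 1/30]
R4 ← R4 + (253/103)·R3: [0, 0, 0, 0, -207/103]
R5 ← R5 − (43/206)·R3: [0, 0, 0, 0, 391/206]
R5 ← R5 + (17/18)·R4: [0, 0, 0, 0, 0]
Echelon form has 4 nonzero rows, so rank(B) = 4.
Each nonzero row contributes one pivot column: 4 pivot columns.

4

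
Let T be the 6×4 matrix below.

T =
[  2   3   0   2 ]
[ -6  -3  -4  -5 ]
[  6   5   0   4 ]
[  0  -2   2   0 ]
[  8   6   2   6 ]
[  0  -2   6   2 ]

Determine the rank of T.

3

Row reduce to echelon form.
R2 ← R2 + (3)·R1: [0, 6, -4, 1]
R3 ← R3 − (3)·R1: [0, -4, 0, -2]
R5 ← R5 − (4)·R1: [0, -6, 2, -2]
R3 ← R3 + (2/3)·R2: [0, 0, -8/3, -4/3]
R4 ← R4 + (1/3)·R2: [0, 0, 2/3, 1/3]
R5 ← R5 + R2: [0, 0, -2, -1]
R6 ← R6 + (1/3)·R2: [0, 0, 14/3, 7/3]
R4 ← R4 + (1/4)·R3: [0, 0, 0, 0]
R5 ← R5 − (3/4)·R3: [0, 0, 0, 0]
R6 ← R6 + (7/4)·R3: [0, 0, 0, 0]
Echelon form has 3 nonzero rows, so rank(T) = 3.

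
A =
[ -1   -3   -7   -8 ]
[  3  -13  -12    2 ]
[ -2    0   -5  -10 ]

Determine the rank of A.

2

Row reduce to echelon form.
R2 ← R2 + (3)·R1: [0, -22, -33, -22]
R3 ← R3 − (2)·R1: [0, 6, 9, 6]
R3 ← R3 + (3/11)·R2: [0, 0, 0, 0]
Echelon form has 2 nonzero rows, so rank(A) = 2.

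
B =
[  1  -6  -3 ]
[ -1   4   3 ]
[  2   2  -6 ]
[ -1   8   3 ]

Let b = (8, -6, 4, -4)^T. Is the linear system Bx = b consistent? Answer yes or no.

Row reduce the augmented matrix [B | b].
R2 ← R2 + R1: [0, -2, 0, 2]
R3 ← R3 − (2)·R1: [0, 14, 0, -12]
R4 ← R4 + R1: [0, 2, 0, 4]
R3 ← R3 + (7)·R2: [0, 0, 0, 2]
R4 ← R4 + R2: [0, 0, 0, 6]
R4 ← R4 − (3)·R3: [0, 0, 0, 0]
The echelon form has 3 nonzero rows; the last pivot sits in the augmented column, so rank(B) = 2 but rank([B|b]) = 3.
Since the ranks differ, the system is inconsistent.

no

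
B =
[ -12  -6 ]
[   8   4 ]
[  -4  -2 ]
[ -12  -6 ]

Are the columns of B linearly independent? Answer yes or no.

no

Row reduce B to echelon form.
R2 ← R2 + (2/3)·R1: [0, 0]
R3 ← R3 − (1/3)·R1: [0, 0]
R4 ← R4 − R1: [0, 0]
1 pivot among 2 columns.
Only 1 < 2 pivot columns, so the columns are linearly dependent.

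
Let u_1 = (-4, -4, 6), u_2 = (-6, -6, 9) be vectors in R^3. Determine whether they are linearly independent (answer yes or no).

no

Form the matrix with these vectors as rows and row reduce.
R2 ← R2 − (3/2)·R1: [0, 0, 0]
1 nonzero row, so the 2 vectors span a space of dimension 1.
Since 1 < 2, the vectors are linearly dependent.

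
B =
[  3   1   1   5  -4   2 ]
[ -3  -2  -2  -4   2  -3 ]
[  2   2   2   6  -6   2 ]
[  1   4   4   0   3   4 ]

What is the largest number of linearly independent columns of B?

3

Row reduce to echelon form.
R2 ← R2 + R1: [0, -1, -1, 1, -2, -1]
R3 ← R3 − (2/3)·R1: [0, 4/3, 4/3, 8/3, -10/3, 2/3]
R4 ← R4 − (1/3)·R1: [0, 11/3, 11/3, -5/3, 13/3, 10/3]
R3 ← R3 + (4/3)·R2: [0, 0, 0, 4, -6, -2/3]
R4 ← R4 + (11/3)·R2: [0, 0, 0, 2, -3, -1/3]
R4 ← R4 − (1/2)·R3: [0, 0, 0, 0, 0, 0]
Echelon form has 3 nonzero rows, so rank(B) = 3.
The rank gives the maximum number of linearly independent columns: 3.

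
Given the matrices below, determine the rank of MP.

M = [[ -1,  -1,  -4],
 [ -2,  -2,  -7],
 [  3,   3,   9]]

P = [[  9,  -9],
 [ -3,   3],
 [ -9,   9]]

First compute MP:
[[ 30, -30],
 [ 51, -51],
 [-63,  63]]
Now row reduce the product.
R2 ← R2 − (17/10)·R1: [0, 0]
R3 ← R3 + (21/10)·R1: [0, 0]
1 nonzero row, so rank(MP) = 1.

1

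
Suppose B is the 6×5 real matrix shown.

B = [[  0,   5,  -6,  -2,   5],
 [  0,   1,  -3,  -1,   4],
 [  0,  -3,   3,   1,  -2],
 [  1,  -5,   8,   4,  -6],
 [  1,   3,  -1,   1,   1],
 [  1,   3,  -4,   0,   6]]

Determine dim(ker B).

2

Row reduce to echelon form.
Swap R1 ↔ R4
R5 ← R5 − R1: [0, 8, -9, -3, 7]
R6 ← R6 − R1: [0, 8, -12, -4, 12]
R3 ← R3 + (3)·R2: [0, 0, -6, -2, 10]
R4 ← R4 − (5)·R2: [0, 0, 9, 3, -15]
R5 ← R5 − (8)·R2: [0, 0, 15, 5, -25]
R6 ← R6 − (8)·R2: [0, 0, 12, 4, -20]
R4 ← R4 + (3/2)·R3: [0, 0, 0, 0, 0]
R5 ← R5 + (5/2)·R3: [0, 0, 0, 0, 0]
R6 ← R6 + (2)·R3: [0, 0, 0, 0, 0]
3 nonzero rows, so rank(B) = 3.
B has 5 columns; by rank–nullity, nullity = 5 − 3 = 2.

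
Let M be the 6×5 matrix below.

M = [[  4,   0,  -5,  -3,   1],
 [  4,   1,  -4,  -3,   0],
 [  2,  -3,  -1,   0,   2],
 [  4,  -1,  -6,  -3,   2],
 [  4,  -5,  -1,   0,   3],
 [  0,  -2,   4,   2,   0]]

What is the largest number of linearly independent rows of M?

Row reduce to echelon form.
R2 ← R2 − R1: [0, 1, 1, 0, -1]
R3 ← R3 − (1/2)·R1: [0, -3, 3/2, 3/2, 3/2]
R4 ← R4 − R1: [0, -1, -1, 0, 1]
R5 ← R5 − R1: [0, -5, 4, 3, 2]
R3 ← R3 + (3)·R2: [0, 0, 9/2, 3/2, -3/2]
R4 ← R4 + R2: [0, 0, 0, 0, 0]
R5 ← R5 + (5)·R2: [0, 0, 9, 3, -3]
R6 ← R6 + (2)·R2: [0, 0, 6, 2, -2]
R5 ← R5 − (2)·R3: [0, 0, 0, 0, 0]
R6 ← R6 − (4/3)·R3: [0, 0, 0, 0, 0]
Echelon form has 3 nonzero rows, so rank(M) = 3.
The rank gives the maximum number of linearly independent rows: 3.

3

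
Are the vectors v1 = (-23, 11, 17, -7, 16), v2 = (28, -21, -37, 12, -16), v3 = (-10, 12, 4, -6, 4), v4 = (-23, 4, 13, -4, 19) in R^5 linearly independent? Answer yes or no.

no

Form the matrix with these vectors as rows and row reduce.
R2 ← R2 + (28/23)·R1: [0, -175/23, -375/23, 80/23, 80/23]
R3 ← R3 − (10/23)·R1: [0, 166/23, -78/23, -68/23, -68/23]
R4 ← R4 − R1: [0, -7, -4, 3, 3]
R3 ← R3 + (166/175)·R2: [0, 0, -132/7, 12/35, 12/35]
R4 ← R4 − (23/25)·R2: [0, 0, 11, -1/5, -1/5]
R4 ← R4 + (7/12)·R3: [0, 0, 0, 0, 0]
3 nonzero rows, so the 4 vectors span a space of dimension 3.
Since 3 < 4, the vectors are linearly dependent.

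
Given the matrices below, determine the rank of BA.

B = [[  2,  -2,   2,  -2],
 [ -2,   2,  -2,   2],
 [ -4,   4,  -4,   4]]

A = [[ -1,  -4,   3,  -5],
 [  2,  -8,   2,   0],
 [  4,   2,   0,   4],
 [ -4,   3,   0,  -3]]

1

First compute BA:
[[ 10,   6,   2,   4],
 [-10,  -6,  -2,  -4],
 [-20, -12,  -4,  -8]]
Now row reduce the product.
R2 ← R2 + R1: [0, 0, 0, 0]
R3 ← R3 + (2)·R1: [0, 0, 0, 0]
1 nonzero row, so rank(BA) = 1.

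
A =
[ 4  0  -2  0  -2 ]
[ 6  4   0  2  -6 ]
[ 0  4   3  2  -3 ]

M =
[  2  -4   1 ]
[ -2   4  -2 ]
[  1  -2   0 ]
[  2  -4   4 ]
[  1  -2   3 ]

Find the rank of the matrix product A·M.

First compute AM:
[[  4,  -8,  -2],
 [  2,  -4, -12],
 [ -4,   8,  -9]]
Now row reduce the product.
R2 ← R2 − (1/2)·R1: [0, 0, -11]
R3 ← R3 + R1: [0, 0, -11]
R3 ← R3 − R2: [0, 0, 0]
2 nonzero rows, so rank(AM) = 2.

2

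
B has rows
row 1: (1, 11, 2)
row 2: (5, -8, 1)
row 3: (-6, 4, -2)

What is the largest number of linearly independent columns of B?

Row reduce to echelon form.
R2 ← R2 − (5)·R1: [0, -63, -9]
R3 ← R3 + (6)·R1: [0, 70, 10]
R3 ← R3 + (10/9)·R2: [0, 0, 0]
Echelon form has 2 nonzero rows, so rank(B) = 2.
The rank gives the maximum number of linearly independent columns: 2.

2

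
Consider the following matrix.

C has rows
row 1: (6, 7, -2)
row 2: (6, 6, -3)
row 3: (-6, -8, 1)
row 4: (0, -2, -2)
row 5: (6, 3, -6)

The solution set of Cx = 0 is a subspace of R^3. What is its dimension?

Row reduce to echelon form.
R2 ← R2 − R1: [0, -1, -1]
R3 ← R3 + R1: [0, -1, -1]
R5 ← R5 − R1: [0, -4, -4]
R3 ← R3 − R2: [0, 0, 0]
R4 ← R4 − (2)·R2: [0, 0, 0]
R5 ← R5 − (4)·R2: [0, 0, 0]
2 nonzero rows, so rank(C) = 2.
C has 3 columns; by rank–nullity, nullity = 3 − 2 = 1.

1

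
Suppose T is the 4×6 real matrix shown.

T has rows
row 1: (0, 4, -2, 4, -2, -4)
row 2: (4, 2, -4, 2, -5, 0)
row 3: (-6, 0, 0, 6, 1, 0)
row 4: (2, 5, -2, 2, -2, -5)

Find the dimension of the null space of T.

2

Row reduce to echelon form.
Swap R1 ↔ R2
R3 ← R3 + (3/2)·R1: [0, 3, -6, 9, -13/2, 0]
R4 ← R4 − (1/2)·R1: [0, 4, 0, 1, 1/2, -5]
R3 ← R3 − (3/4)·R2: [0, 0, -9/2, 6, -5, 3]
R4 ← R4 − R2: [0, 0, 2, -3, 5/2, -1]
R4 ← R4 + (4/9)·R3: [0, 0, 0, -1/3, 5/18, 1/3]
4 nonzero rows, so rank(T) = 4.
T has 6 columns; by rank–nullity, nullity = 6 − 4 = 2.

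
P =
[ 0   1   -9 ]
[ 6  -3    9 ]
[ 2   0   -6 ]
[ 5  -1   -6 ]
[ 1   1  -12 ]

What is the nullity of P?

1

Row reduce to echelon form.
Swap R1 ↔ R2
R3 ← R3 − (1/3)·R1: [0, 1, -9]
R4 ← R4 − (5/6)·R1: [0, 3/2, -27/2]
R5 ← R5 − (1/6)·R1: [0, 3/2, -27/2]
R3 ← R3 − R2: [0, 0, 0]
R4 ← R4 − (3/2)·R2: [0, 0, 0]
R5 ← R5 − (3/2)·R2: [0, 0, 0]
2 nonzero rows, so rank(P) = 2.
P has 3 columns; by rank–nullity, nullity = 3 − 2 = 1.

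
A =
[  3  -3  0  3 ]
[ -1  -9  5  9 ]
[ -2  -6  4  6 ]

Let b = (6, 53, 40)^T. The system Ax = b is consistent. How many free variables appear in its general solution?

Row reduce the augmented matrix [A | b].
R2 ← R2 + (1/3)·R1: [0, -10, 5, 10, 55]
R3 ← R3 + (2/3)·R1: [0, -8, 4, 8, 44]
R3 ← R3 − (4/5)·R2: [0, 0, 0, 0, 0]
The echelon form has 2 nonzero rows, and every pivot lies in the first 4 columns, so rank(A) = rank([A|b]) = 2.
The system is consistent.
Free variables = (unknowns) − (rank) = 4 − 2 = 2.

2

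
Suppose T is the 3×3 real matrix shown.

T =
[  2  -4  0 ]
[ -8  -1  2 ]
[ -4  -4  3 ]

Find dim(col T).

Row reduce to echelon form.
R2 ← R2 + (4)·R1: [0, -17, 2]
R3 ← R3 + (2)·R1: [0, -12, 3]
R3 ← R3 − (12/17)·R2: [0, 0, 27/17]
Echelon form has 3 nonzero rows, so rank(T) = 3.
The column space has dimension equal to the rank: 3.

3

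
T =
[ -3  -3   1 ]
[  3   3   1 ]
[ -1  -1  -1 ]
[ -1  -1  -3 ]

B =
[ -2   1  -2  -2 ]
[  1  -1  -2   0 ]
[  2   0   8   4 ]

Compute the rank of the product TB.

First compute TB:
[[  5,   0,  20,  10],
 [ -1,   0,  -4,  -2],
 [ -1,   0,  -4,  -2],
 [ -5,   0, -20, -10]]
Now row reduce the product.
R2 ← R2 + (1/5)·R1: [0, 0, 0, 0]
R3 ← R3 + (1/5)·R1: [0, 0, 0, 0]
R4 ← R4 + R1: [0, 0, 0, 0]
1 nonzero row, so rank(TB) = 1.

1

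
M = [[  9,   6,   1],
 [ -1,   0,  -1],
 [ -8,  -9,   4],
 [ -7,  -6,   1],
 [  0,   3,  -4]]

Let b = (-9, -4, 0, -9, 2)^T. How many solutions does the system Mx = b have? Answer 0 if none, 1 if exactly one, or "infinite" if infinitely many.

0

Row reduce the augmented matrix [M | b].
R2 ← R2 + (1/9)·R1: [0, 2/3, -8/9, -5]
R3 ← R3 + (8/9)·R1: [0, -11/3, 44/9, -8]
R4 ← R4 + (7/9)·R1: [0, -4/3, 16/9, -16]
R3 ← R3 + (11/2)·R2: [0, 0, 0, -71/2]
R4 ← R4 + (2)·R2: [0, 0, 0, -26]
R5 ← R5 − (9/2)·R2: [0, 0, 0, 49/2]
R4 ← R4 − (52/71)·R3: [0, 0, 0, 0]
R5 ← R5 + (49/71)·R3: [0, 0, 0, 0]
The echelon form has 3 nonzero rows; the last pivot sits in the augmented column, so rank(M) = 2 but rank([M|b]) = 3.
Since the ranks differ, the system is inconsistent.
It has no solutions.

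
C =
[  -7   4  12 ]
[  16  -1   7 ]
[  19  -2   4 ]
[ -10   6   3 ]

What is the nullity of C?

0

Row reduce to echelon form.
R2 ← R2 + (16/7)·R1: [0, 57/7, 241/7]
R3 ← R3 + (19/7)·R1: [0, 62/7, 256/7]
R4 ← R4 − (10/7)·R1: [0, 2/7, -99/7]
R3 ← R3 − (62/57)·R2: [0, 0, -50/57]
R4 ← R4 − (2/57)·R2: [0, 0, -875/57]
R4 ← R4 − (35/2)·R3: [0, 0, 0]
3 nonzero rows, so rank(C) = 3.
C has 3 columns; by rank–nullity, nullity = 3 − 3 = 0.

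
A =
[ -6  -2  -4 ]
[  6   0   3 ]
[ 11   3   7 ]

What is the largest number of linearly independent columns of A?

2

Row reduce to echelon form.
R2 ← R2 + R1: [0, -2, -1]
R3 ← R3 + (11/6)·R1: [0, -2/3, -1/3]
R3 ← R3 − (1/3)·R2: [0, 0, 0]
Echelon form has 2 nonzero rows, so rank(A) = 2.
The rank gives the maximum number of linearly independent columns: 2.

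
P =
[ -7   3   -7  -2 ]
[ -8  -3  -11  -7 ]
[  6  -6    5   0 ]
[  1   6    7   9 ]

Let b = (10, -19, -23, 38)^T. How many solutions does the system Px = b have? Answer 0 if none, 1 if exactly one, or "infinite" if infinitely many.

Row reduce the augmented matrix [P | b].
R2 ← R2 − (8/7)·R1: [0, -45/7, -3, -33/7, -213/7]
R3 ← R3 + (6/7)·R1: [0, -24/7, -1, -12/7, -101/7]
R4 ← R4 + (1/7)·R1: [0, 45/7, 6, 61/7, 276/7]
R3 ← R3 − (8/15)·R2: [0, 0, 3/5, 4/5, 9/5]
R4 ← R4 + R2: [0, 0, 3, 4, 9]
R4 ← R4 − (5)·R3: [0, 0, 0, 0, 0]
The echelon form has 3 nonzero rows, and every pivot lies in the first 4 columns, so rank(P) = rank([P|b]) = 3.
The system is consistent.
rank = 3 < 4 unknowns, so there are infinitely many solutions.

infinite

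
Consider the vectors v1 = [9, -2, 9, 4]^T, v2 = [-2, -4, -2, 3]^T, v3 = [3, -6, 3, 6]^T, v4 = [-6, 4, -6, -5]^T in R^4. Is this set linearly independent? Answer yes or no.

Form the matrix with these vectors as rows and row reduce.
R2 ← R2 + (2/9)·R1: [0, -40/9, 0, 35/9]
R3 ← R3 − (1/3)·R1: [0, -16/3, 0, 14/3]
R4 ← R4 + (2/3)·R1: [0, 8/3, 0, -7/3]
R3 ← R3 − (6/5)·R2: [0, 0, 0, 0]
R4 ← R4 + (3/5)·R2: [0, 0, 0, 0]
2 nonzero rows, so the 4 vectors span a space of dimension 2.
Since 2 < 4, the vectors are linearly dependent.

no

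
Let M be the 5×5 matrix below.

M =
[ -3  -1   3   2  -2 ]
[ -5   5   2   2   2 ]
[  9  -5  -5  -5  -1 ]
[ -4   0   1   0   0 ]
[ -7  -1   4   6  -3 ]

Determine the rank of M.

5

Row reduce to echelon form.
R2 ← R2 − (5/3)·R1: [0, 20/3, -3, -4/3, 16/3]
R3 ← R3 + (3)·R1: [0, -8, 4, 1, -7]
R4 ← R4 − (4/3)·R1: [0, 4/3, -3, -8/3, 8/3]
R5 ← R5 − (7/3)·R1: [0, 4/3, -3, 4/3, 5/3]
R3 ← R3 + (6/5)·R2: [0, 0, 2/5, -3/5, -3/5]
R4 ← R4 − (1/5)·R2: [0, 0, -12/5, -12/5, 8/5]
R5 ← R5 − (1/5)·R2: [0, 0, -12/5, 8/5, 3/5]
R4 ← R4 + (6)·R3: [0, 0, 0, -6, -2]
R5 ← R5 + (6)·R3: [0, 0, 0, -2, -3]
R5 ← R5 − (1/3)·R4: [0, 0, 0, 0, -7/3]
Echelon form has 5 nonzero rows, so rank(M) = 5.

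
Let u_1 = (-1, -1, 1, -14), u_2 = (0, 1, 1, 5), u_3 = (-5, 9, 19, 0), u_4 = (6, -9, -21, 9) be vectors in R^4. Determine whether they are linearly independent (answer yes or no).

Form the matrix with these vectors as rows and row reduce.
R3 ← R3 − (5)·R1: [0, 14, 14, 70]
R4 ← R4 + (6)·R1: [0, -15, -15, -75]
R3 ← R3 − (14)·R2: [0, 0, 0, 0]
R4 ← R4 + (15)·R2: [0, 0, 0, 0]
2 nonzero rows, so the 4 vectors span a space of dimension 2.
Since 2 < 4, the vectors are linearly dependent.

no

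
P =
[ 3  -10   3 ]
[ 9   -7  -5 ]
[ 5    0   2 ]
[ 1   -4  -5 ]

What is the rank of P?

Row reduce to echelon form.
R2 ← R2 − (3)·R1: [0, 23, -14]
R3 ← R3 − (5/3)·R1: [0, 50/3, -3]
R4 ← R4 − (1/3)·R1: [0, -2/3, -6]
R3 ← R3 − (50/69)·R2: [0, 0, 493/69]
R4 ← R4 + (2/69)·R2: [0, 0, -442/69]
R4 ← R4 + (26/29)·R3: [0, 0, 0]
Echelon form has 3 nonzero rows, so rank(P) = 3.

3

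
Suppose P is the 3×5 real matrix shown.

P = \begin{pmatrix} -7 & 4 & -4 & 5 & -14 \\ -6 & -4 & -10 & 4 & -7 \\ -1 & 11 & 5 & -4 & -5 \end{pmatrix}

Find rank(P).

3

Row reduce to echelon form.
R2 ← R2 − (6/7)·R1: [0, -52/7, -46/7, -2/7, 5]
R3 ← R3 − (1/7)·R1: [0, 73/7, 39/7, -33/7, -3]
R3 ← R3 + (73/52)·R2: [0, 0, -95/26, -133/26, 209/52]
Echelon form has 3 nonzero rows, so rank(P) = 3.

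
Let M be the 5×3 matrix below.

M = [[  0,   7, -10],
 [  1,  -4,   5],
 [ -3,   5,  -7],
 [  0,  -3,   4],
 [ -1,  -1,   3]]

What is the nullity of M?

Row reduce to echelon form.
Swap R1 ↔ R2
R3 ← R3 + (3)·R1: [0, -7, 8]
R5 ← R5 + R1: [0, -5, 8]
R3 ← R3 + R2: [0, 0, -2]
R4 ← R4 + (3/7)·R2: [0, 0, -2/7]
R5 ← R5 + (5/7)·R2: [0, 0, 6/7]
R4 ← R4 − (1/7)·R3: [0, 0, 0]
R5 ← R5 + (3/7)·R3: [0, 0, 0]
3 nonzero rows, so rank(M) = 3.
M has 3 columns; by rank–nullity, nullity = 3 − 3 = 0.

0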